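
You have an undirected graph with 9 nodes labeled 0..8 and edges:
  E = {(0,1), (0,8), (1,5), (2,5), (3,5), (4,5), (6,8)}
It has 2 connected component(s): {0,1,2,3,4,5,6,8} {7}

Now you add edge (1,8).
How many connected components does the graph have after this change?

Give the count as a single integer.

Initial component count: 2
Add (1,8): endpoints already in same component. Count unchanged: 2.
New component count: 2

Answer: 2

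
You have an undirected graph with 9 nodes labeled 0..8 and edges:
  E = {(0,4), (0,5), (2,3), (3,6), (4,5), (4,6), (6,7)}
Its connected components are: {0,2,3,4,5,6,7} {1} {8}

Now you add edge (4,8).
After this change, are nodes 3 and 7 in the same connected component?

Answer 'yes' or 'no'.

Initial components: {0,2,3,4,5,6,7} {1} {8}
Adding edge (4,8): merges {0,2,3,4,5,6,7} and {8}.
New components: {0,2,3,4,5,6,7,8} {1}
Are 3 and 7 in the same component? yes

Answer: yes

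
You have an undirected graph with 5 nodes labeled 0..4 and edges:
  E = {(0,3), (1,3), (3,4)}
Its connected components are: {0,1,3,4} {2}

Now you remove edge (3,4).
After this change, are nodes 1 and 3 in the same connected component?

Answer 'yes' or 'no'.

Initial components: {0,1,3,4} {2}
Removing edge (3,4): it was a bridge — component count 2 -> 3.
New components: {0,1,3} {2} {4}
Are 1 and 3 in the same component? yes

Answer: yes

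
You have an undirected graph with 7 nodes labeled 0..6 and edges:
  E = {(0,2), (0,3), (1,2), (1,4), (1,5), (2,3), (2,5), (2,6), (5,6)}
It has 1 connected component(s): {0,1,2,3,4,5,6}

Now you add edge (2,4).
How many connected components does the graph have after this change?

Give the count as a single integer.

Answer: 1

Derivation:
Initial component count: 1
Add (2,4): endpoints already in same component. Count unchanged: 1.
New component count: 1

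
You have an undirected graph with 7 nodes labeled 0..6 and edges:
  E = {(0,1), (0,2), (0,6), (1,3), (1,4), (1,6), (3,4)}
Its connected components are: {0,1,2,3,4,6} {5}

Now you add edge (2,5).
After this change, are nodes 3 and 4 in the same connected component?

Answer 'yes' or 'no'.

Answer: yes

Derivation:
Initial components: {0,1,2,3,4,6} {5}
Adding edge (2,5): merges {0,1,2,3,4,6} and {5}.
New components: {0,1,2,3,4,5,6}
Are 3 and 4 in the same component? yes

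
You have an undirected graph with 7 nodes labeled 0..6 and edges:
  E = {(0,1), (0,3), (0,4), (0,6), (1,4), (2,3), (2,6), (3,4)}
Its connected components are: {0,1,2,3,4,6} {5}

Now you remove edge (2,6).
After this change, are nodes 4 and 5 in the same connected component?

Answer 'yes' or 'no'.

Initial components: {0,1,2,3,4,6} {5}
Removing edge (2,6): not a bridge — component count unchanged at 2.
New components: {0,1,2,3,4,6} {5}
Are 4 and 5 in the same component? no

Answer: no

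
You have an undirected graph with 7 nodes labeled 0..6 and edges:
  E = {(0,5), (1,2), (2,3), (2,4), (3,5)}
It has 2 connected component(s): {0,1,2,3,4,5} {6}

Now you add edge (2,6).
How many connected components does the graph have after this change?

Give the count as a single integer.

Answer: 1

Derivation:
Initial component count: 2
Add (2,6): merges two components. Count decreases: 2 -> 1.
New component count: 1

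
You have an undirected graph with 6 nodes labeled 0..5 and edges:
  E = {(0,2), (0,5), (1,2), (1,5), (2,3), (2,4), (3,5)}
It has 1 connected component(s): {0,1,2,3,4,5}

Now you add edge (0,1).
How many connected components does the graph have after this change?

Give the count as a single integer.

Initial component count: 1
Add (0,1): endpoints already in same component. Count unchanged: 1.
New component count: 1

Answer: 1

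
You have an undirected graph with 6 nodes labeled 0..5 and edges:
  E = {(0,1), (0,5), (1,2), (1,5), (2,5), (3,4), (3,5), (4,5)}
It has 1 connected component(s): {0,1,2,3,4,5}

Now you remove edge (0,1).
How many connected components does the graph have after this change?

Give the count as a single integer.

Answer: 1

Derivation:
Initial component count: 1
Remove (0,1): not a bridge. Count unchanged: 1.
  After removal, components: {0,1,2,3,4,5}
New component count: 1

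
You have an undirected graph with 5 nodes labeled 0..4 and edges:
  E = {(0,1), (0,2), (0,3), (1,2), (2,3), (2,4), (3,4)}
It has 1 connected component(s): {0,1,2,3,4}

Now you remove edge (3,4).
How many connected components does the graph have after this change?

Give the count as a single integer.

Initial component count: 1
Remove (3,4): not a bridge. Count unchanged: 1.
  After removal, components: {0,1,2,3,4}
New component count: 1

Answer: 1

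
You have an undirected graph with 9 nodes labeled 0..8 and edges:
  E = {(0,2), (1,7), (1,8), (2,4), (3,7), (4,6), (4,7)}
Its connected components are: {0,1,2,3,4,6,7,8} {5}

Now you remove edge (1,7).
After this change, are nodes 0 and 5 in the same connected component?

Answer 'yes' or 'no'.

Answer: no

Derivation:
Initial components: {0,1,2,3,4,6,7,8} {5}
Removing edge (1,7): it was a bridge — component count 2 -> 3.
New components: {0,2,3,4,6,7} {1,8} {5}
Are 0 and 5 in the same component? no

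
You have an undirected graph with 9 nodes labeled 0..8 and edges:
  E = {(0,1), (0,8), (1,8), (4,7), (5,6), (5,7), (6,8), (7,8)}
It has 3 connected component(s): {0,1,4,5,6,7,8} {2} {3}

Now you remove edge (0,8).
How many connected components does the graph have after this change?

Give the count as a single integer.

Answer: 3

Derivation:
Initial component count: 3
Remove (0,8): not a bridge. Count unchanged: 3.
  After removal, components: {0,1,4,5,6,7,8} {2} {3}
New component count: 3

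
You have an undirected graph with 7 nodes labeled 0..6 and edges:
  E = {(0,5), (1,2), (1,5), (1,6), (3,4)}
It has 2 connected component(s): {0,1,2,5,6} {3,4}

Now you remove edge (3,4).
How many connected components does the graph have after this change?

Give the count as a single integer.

Initial component count: 2
Remove (3,4): it was a bridge. Count increases: 2 -> 3.
  After removal, components: {0,1,2,5,6} {3} {4}
New component count: 3

Answer: 3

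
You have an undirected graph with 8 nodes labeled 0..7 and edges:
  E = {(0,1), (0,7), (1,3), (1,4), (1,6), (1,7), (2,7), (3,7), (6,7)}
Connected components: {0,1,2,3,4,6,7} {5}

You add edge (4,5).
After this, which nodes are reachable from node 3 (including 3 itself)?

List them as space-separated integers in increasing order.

Answer: 0 1 2 3 4 5 6 7

Derivation:
Before: nodes reachable from 3: {0,1,2,3,4,6,7}
Adding (4,5): merges 3's component with another. Reachability grows.
After: nodes reachable from 3: {0,1,2,3,4,5,6,7}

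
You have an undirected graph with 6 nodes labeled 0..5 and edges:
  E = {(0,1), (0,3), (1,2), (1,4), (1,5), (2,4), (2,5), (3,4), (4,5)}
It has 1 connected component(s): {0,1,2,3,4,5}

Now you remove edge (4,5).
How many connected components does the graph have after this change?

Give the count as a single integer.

Initial component count: 1
Remove (4,5): not a bridge. Count unchanged: 1.
  After removal, components: {0,1,2,3,4,5}
New component count: 1

Answer: 1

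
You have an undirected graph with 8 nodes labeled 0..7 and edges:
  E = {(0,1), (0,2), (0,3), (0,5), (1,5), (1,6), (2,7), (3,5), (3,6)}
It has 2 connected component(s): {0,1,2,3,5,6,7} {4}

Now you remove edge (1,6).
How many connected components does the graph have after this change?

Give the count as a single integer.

Answer: 2

Derivation:
Initial component count: 2
Remove (1,6): not a bridge. Count unchanged: 2.
  After removal, components: {0,1,2,3,5,6,7} {4}
New component count: 2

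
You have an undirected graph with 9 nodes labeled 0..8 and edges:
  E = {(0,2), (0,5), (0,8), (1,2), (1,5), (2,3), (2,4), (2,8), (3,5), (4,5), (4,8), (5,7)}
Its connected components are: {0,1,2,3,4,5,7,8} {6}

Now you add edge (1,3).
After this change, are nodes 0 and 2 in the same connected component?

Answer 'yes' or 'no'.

Initial components: {0,1,2,3,4,5,7,8} {6}
Adding edge (1,3): both already in same component {0,1,2,3,4,5,7,8}. No change.
New components: {0,1,2,3,4,5,7,8} {6}
Are 0 and 2 in the same component? yes

Answer: yes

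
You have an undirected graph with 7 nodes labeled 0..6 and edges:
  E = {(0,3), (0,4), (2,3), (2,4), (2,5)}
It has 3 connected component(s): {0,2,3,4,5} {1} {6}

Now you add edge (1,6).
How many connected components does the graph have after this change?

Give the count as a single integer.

Answer: 2

Derivation:
Initial component count: 3
Add (1,6): merges two components. Count decreases: 3 -> 2.
New component count: 2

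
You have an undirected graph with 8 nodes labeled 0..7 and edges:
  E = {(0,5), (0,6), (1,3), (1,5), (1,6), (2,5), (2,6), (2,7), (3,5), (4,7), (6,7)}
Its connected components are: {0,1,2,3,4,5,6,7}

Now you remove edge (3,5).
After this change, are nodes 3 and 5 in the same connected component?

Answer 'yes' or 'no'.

Answer: yes

Derivation:
Initial components: {0,1,2,3,4,5,6,7}
Removing edge (3,5): not a bridge — component count unchanged at 1.
New components: {0,1,2,3,4,5,6,7}
Are 3 and 5 in the same component? yes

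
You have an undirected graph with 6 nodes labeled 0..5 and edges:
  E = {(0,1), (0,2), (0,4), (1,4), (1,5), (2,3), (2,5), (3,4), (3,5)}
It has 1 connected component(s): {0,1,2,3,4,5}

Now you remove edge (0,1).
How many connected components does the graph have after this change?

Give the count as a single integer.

Answer: 1

Derivation:
Initial component count: 1
Remove (0,1): not a bridge. Count unchanged: 1.
  After removal, components: {0,1,2,3,4,5}
New component count: 1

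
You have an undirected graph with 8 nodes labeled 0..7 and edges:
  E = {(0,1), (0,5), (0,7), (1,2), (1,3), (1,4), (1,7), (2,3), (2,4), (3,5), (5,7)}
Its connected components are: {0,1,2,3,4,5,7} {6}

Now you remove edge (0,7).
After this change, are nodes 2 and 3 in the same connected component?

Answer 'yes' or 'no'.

Initial components: {0,1,2,3,4,5,7} {6}
Removing edge (0,7): not a bridge — component count unchanged at 2.
New components: {0,1,2,3,4,5,7} {6}
Are 2 and 3 in the same component? yes

Answer: yes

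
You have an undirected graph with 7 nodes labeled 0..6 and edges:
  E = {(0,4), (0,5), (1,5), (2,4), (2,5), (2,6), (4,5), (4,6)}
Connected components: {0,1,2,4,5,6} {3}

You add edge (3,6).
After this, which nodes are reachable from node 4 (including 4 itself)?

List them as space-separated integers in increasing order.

Answer: 0 1 2 3 4 5 6

Derivation:
Before: nodes reachable from 4: {0,1,2,4,5,6}
Adding (3,6): merges 4's component with another. Reachability grows.
After: nodes reachable from 4: {0,1,2,3,4,5,6}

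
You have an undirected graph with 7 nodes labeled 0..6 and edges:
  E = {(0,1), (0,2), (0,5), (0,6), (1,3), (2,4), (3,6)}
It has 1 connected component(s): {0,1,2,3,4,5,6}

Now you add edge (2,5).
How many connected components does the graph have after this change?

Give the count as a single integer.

Initial component count: 1
Add (2,5): endpoints already in same component. Count unchanged: 1.
New component count: 1

Answer: 1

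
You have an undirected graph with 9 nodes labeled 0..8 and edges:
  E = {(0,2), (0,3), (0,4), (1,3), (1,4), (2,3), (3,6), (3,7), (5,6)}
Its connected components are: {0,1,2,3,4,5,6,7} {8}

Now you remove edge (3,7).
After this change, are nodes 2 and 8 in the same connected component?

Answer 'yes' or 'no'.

Initial components: {0,1,2,3,4,5,6,7} {8}
Removing edge (3,7): it was a bridge — component count 2 -> 3.
New components: {0,1,2,3,4,5,6} {7} {8}
Are 2 and 8 in the same component? no

Answer: no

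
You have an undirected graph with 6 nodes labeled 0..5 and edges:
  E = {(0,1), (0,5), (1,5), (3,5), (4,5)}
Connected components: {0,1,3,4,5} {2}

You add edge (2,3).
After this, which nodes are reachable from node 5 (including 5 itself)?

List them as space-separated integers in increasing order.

Answer: 0 1 2 3 4 5

Derivation:
Before: nodes reachable from 5: {0,1,3,4,5}
Adding (2,3): merges 5's component with another. Reachability grows.
After: nodes reachable from 5: {0,1,2,3,4,5}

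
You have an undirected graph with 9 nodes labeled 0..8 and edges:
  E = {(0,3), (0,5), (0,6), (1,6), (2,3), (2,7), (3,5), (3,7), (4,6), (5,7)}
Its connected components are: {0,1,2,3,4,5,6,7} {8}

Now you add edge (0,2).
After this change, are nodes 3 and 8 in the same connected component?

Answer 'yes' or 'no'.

Initial components: {0,1,2,3,4,5,6,7} {8}
Adding edge (0,2): both already in same component {0,1,2,3,4,5,6,7}. No change.
New components: {0,1,2,3,4,5,6,7} {8}
Are 3 and 8 in the same component? no

Answer: no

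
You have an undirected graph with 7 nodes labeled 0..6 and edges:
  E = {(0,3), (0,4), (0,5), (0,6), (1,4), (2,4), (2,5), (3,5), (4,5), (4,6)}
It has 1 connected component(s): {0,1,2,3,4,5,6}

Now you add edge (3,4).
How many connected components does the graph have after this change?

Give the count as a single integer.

Answer: 1

Derivation:
Initial component count: 1
Add (3,4): endpoints already in same component. Count unchanged: 1.
New component count: 1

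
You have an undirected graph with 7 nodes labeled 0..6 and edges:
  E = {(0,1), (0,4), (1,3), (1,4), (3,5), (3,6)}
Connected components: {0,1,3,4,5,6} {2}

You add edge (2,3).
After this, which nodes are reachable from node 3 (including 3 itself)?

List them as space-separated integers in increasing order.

Answer: 0 1 2 3 4 5 6

Derivation:
Before: nodes reachable from 3: {0,1,3,4,5,6}
Adding (2,3): merges 3's component with another. Reachability grows.
After: nodes reachable from 3: {0,1,2,3,4,5,6}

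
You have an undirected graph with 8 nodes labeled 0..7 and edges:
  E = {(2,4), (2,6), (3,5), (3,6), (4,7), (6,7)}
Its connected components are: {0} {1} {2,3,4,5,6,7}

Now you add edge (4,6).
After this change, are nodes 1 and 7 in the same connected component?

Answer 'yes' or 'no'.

Answer: no

Derivation:
Initial components: {0} {1} {2,3,4,5,6,7}
Adding edge (4,6): both already in same component {2,3,4,5,6,7}. No change.
New components: {0} {1} {2,3,4,5,6,7}
Are 1 and 7 in the same component? no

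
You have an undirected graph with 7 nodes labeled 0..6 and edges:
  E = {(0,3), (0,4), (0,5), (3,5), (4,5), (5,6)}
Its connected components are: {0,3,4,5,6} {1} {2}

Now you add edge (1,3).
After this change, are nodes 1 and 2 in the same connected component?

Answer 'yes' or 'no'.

Answer: no

Derivation:
Initial components: {0,3,4,5,6} {1} {2}
Adding edge (1,3): merges {1} and {0,3,4,5,6}.
New components: {0,1,3,4,5,6} {2}
Are 1 and 2 in the same component? no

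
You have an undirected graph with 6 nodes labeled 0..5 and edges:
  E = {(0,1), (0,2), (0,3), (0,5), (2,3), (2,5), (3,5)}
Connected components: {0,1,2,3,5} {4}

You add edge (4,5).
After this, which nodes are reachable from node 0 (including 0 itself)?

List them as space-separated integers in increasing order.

Answer: 0 1 2 3 4 5

Derivation:
Before: nodes reachable from 0: {0,1,2,3,5}
Adding (4,5): merges 0's component with another. Reachability grows.
After: nodes reachable from 0: {0,1,2,3,4,5}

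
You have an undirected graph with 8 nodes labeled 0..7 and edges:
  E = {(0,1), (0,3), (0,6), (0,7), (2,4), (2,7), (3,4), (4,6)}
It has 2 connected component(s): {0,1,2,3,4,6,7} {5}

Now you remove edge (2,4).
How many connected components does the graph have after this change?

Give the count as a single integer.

Answer: 2

Derivation:
Initial component count: 2
Remove (2,4): not a bridge. Count unchanged: 2.
  After removal, components: {0,1,2,3,4,6,7} {5}
New component count: 2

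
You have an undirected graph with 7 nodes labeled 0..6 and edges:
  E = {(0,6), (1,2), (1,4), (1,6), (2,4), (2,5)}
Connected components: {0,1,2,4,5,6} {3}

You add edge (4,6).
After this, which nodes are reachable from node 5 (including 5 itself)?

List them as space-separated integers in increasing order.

Before: nodes reachable from 5: {0,1,2,4,5,6}
Adding (4,6): both endpoints already in same component. Reachability from 5 unchanged.
After: nodes reachable from 5: {0,1,2,4,5,6}

Answer: 0 1 2 4 5 6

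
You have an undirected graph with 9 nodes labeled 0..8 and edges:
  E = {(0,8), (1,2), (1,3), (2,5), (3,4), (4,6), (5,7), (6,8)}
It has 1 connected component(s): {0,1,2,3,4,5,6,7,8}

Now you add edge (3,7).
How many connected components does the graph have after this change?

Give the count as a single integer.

Answer: 1

Derivation:
Initial component count: 1
Add (3,7): endpoints already in same component. Count unchanged: 1.
New component count: 1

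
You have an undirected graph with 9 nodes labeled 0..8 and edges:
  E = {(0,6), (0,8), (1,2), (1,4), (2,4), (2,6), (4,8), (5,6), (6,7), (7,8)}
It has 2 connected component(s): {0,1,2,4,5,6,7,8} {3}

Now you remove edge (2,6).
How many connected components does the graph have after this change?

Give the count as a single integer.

Initial component count: 2
Remove (2,6): not a bridge. Count unchanged: 2.
  After removal, components: {0,1,2,4,5,6,7,8} {3}
New component count: 2

Answer: 2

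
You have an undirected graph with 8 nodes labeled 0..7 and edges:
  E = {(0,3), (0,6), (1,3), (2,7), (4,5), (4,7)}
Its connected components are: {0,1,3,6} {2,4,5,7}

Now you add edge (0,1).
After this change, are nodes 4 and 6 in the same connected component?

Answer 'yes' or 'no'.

Initial components: {0,1,3,6} {2,4,5,7}
Adding edge (0,1): both already in same component {0,1,3,6}. No change.
New components: {0,1,3,6} {2,4,5,7}
Are 4 and 6 in the same component? no

Answer: no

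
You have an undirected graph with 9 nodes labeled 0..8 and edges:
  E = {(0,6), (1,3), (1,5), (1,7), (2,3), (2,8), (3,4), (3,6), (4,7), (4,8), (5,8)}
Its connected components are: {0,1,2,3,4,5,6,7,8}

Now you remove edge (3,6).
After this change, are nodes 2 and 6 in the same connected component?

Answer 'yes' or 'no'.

Answer: no

Derivation:
Initial components: {0,1,2,3,4,5,6,7,8}
Removing edge (3,6): it was a bridge — component count 1 -> 2.
New components: {0,6} {1,2,3,4,5,7,8}
Are 2 and 6 in the same component? no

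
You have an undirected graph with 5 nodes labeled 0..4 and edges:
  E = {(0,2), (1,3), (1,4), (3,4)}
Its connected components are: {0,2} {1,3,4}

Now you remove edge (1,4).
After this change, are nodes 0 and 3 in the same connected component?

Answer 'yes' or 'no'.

Answer: no

Derivation:
Initial components: {0,2} {1,3,4}
Removing edge (1,4): not a bridge — component count unchanged at 2.
New components: {0,2} {1,3,4}
Are 0 and 3 in the same component? no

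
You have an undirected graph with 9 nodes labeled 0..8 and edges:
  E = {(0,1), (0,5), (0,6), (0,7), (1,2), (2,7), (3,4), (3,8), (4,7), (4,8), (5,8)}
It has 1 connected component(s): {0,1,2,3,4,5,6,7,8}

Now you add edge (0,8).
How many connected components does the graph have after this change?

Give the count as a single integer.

Initial component count: 1
Add (0,8): endpoints already in same component. Count unchanged: 1.
New component count: 1

Answer: 1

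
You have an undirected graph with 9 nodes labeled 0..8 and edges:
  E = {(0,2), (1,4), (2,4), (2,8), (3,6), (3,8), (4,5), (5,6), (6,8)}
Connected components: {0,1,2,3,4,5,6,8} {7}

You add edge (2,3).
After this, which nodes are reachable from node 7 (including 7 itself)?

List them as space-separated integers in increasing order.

Answer: 7

Derivation:
Before: nodes reachable from 7: {7}
Adding (2,3): both endpoints already in same component. Reachability from 7 unchanged.
After: nodes reachable from 7: {7}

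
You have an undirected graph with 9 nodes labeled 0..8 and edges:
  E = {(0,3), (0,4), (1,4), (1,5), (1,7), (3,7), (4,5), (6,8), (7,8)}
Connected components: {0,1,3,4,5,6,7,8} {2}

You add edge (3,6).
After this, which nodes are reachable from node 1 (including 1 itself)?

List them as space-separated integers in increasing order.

Before: nodes reachable from 1: {0,1,3,4,5,6,7,8}
Adding (3,6): both endpoints already in same component. Reachability from 1 unchanged.
After: nodes reachable from 1: {0,1,3,4,5,6,7,8}

Answer: 0 1 3 4 5 6 7 8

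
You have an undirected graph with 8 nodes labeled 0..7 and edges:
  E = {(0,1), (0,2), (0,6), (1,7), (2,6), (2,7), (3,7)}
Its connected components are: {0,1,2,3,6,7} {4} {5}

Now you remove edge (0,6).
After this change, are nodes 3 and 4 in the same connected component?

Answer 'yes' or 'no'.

Initial components: {0,1,2,3,6,7} {4} {5}
Removing edge (0,6): not a bridge — component count unchanged at 3.
New components: {0,1,2,3,6,7} {4} {5}
Are 3 and 4 in the same component? no

Answer: no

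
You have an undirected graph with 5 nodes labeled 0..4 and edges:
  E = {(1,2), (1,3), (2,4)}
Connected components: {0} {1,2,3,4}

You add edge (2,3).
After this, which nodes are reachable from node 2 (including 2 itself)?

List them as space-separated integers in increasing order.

Answer: 1 2 3 4

Derivation:
Before: nodes reachable from 2: {1,2,3,4}
Adding (2,3): both endpoints already in same component. Reachability from 2 unchanged.
After: nodes reachable from 2: {1,2,3,4}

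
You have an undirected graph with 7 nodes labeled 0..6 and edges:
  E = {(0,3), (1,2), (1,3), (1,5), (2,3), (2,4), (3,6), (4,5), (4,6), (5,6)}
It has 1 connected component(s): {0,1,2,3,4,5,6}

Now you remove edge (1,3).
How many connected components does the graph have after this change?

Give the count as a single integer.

Answer: 1

Derivation:
Initial component count: 1
Remove (1,3): not a bridge. Count unchanged: 1.
  After removal, components: {0,1,2,3,4,5,6}
New component count: 1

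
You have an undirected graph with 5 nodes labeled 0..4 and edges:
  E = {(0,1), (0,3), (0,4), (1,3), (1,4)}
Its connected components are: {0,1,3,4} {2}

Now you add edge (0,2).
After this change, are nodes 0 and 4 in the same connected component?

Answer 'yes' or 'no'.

Answer: yes

Derivation:
Initial components: {0,1,3,4} {2}
Adding edge (0,2): merges {0,1,3,4} and {2}.
New components: {0,1,2,3,4}
Are 0 and 4 in the same component? yes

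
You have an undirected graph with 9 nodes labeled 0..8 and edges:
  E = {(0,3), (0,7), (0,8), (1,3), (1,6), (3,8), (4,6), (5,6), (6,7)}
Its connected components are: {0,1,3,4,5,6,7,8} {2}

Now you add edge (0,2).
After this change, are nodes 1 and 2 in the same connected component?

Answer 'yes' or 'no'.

Initial components: {0,1,3,4,5,6,7,8} {2}
Adding edge (0,2): merges {0,1,3,4,5,6,7,8} and {2}.
New components: {0,1,2,3,4,5,6,7,8}
Are 1 and 2 in the same component? yes

Answer: yes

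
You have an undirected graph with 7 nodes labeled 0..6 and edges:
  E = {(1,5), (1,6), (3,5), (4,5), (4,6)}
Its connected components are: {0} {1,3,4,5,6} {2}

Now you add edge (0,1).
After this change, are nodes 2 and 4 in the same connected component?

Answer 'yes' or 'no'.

Answer: no

Derivation:
Initial components: {0} {1,3,4,5,6} {2}
Adding edge (0,1): merges {0} and {1,3,4,5,6}.
New components: {0,1,3,4,5,6} {2}
Are 2 and 4 in the same component? no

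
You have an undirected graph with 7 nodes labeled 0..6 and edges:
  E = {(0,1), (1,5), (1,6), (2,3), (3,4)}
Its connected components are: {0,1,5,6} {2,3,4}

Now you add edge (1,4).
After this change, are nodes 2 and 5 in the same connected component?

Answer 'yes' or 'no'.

Initial components: {0,1,5,6} {2,3,4}
Adding edge (1,4): merges {0,1,5,6} and {2,3,4}.
New components: {0,1,2,3,4,5,6}
Are 2 and 5 in the same component? yes

Answer: yes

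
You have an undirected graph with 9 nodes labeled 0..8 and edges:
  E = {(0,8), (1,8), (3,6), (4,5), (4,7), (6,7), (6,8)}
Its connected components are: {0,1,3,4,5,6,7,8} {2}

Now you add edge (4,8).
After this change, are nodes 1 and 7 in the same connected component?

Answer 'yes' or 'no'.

Answer: yes

Derivation:
Initial components: {0,1,3,4,5,6,7,8} {2}
Adding edge (4,8): both already in same component {0,1,3,4,5,6,7,8}. No change.
New components: {0,1,3,4,5,6,7,8} {2}
Are 1 and 7 in the same component? yes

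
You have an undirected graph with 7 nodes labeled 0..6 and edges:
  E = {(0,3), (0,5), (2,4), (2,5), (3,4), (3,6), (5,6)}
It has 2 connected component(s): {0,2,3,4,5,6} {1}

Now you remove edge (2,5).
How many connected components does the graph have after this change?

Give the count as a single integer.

Answer: 2

Derivation:
Initial component count: 2
Remove (2,5): not a bridge. Count unchanged: 2.
  After removal, components: {0,2,3,4,5,6} {1}
New component count: 2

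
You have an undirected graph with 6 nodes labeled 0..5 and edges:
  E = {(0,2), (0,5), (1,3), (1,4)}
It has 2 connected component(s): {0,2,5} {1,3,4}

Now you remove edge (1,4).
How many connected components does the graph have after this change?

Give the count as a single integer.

Initial component count: 2
Remove (1,4): it was a bridge. Count increases: 2 -> 3.
  After removal, components: {0,2,5} {1,3} {4}
New component count: 3

Answer: 3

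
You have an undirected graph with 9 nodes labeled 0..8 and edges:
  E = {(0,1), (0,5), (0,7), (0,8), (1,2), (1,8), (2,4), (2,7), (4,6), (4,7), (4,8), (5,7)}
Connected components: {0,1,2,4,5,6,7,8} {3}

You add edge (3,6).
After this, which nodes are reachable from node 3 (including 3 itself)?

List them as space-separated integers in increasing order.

Answer: 0 1 2 3 4 5 6 7 8

Derivation:
Before: nodes reachable from 3: {3}
Adding (3,6): merges 3's component with another. Reachability grows.
After: nodes reachable from 3: {0,1,2,3,4,5,6,7,8}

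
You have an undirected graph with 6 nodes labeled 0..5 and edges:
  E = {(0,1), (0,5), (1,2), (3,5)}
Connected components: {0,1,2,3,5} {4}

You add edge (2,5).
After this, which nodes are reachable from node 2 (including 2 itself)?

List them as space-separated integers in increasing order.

Answer: 0 1 2 3 5

Derivation:
Before: nodes reachable from 2: {0,1,2,3,5}
Adding (2,5): both endpoints already in same component. Reachability from 2 unchanged.
After: nodes reachable from 2: {0,1,2,3,5}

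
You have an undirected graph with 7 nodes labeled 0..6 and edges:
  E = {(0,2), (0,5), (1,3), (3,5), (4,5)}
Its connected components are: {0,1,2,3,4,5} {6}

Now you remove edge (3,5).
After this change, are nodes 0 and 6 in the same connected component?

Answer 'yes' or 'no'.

Initial components: {0,1,2,3,4,5} {6}
Removing edge (3,5): it was a bridge — component count 2 -> 3.
New components: {0,2,4,5} {1,3} {6}
Are 0 and 6 in the same component? no

Answer: no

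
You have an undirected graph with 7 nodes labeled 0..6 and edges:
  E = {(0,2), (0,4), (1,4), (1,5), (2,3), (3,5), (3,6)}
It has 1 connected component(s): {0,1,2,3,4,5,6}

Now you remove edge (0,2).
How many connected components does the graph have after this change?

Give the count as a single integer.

Answer: 1

Derivation:
Initial component count: 1
Remove (0,2): not a bridge. Count unchanged: 1.
  After removal, components: {0,1,2,3,4,5,6}
New component count: 1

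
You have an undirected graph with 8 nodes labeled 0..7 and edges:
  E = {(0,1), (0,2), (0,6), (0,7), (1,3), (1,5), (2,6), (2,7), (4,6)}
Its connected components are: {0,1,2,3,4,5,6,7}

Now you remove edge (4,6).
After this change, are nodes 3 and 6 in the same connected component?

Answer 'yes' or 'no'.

Answer: yes

Derivation:
Initial components: {0,1,2,3,4,5,6,7}
Removing edge (4,6): it was a bridge — component count 1 -> 2.
New components: {0,1,2,3,5,6,7} {4}
Are 3 and 6 in the same component? yes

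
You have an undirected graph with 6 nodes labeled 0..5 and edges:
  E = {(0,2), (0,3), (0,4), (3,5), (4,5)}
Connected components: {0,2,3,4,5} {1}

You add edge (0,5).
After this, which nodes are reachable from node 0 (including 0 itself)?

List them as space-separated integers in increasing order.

Before: nodes reachable from 0: {0,2,3,4,5}
Adding (0,5): both endpoints already in same component. Reachability from 0 unchanged.
After: nodes reachable from 0: {0,2,3,4,5}

Answer: 0 2 3 4 5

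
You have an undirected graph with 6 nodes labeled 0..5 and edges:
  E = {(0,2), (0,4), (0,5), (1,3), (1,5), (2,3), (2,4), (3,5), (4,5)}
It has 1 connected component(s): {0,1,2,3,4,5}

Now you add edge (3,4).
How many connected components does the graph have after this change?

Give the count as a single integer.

Initial component count: 1
Add (3,4): endpoints already in same component. Count unchanged: 1.
New component count: 1

Answer: 1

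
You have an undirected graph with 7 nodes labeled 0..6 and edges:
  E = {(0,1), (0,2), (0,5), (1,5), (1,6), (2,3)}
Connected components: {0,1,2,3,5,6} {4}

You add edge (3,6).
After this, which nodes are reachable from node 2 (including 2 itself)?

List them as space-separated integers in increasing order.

Answer: 0 1 2 3 5 6

Derivation:
Before: nodes reachable from 2: {0,1,2,3,5,6}
Adding (3,6): both endpoints already in same component. Reachability from 2 unchanged.
After: nodes reachable from 2: {0,1,2,3,5,6}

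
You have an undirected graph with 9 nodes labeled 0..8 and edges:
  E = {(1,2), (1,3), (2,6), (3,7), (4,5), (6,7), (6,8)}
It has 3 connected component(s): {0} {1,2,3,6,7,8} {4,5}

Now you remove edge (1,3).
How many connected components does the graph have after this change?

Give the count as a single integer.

Answer: 3

Derivation:
Initial component count: 3
Remove (1,3): not a bridge. Count unchanged: 3.
  After removal, components: {0} {1,2,3,6,7,8} {4,5}
New component count: 3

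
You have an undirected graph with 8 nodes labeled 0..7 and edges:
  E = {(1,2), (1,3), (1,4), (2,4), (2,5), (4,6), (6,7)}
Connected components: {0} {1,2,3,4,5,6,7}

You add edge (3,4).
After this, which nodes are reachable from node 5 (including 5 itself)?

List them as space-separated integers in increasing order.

Answer: 1 2 3 4 5 6 7

Derivation:
Before: nodes reachable from 5: {1,2,3,4,5,6,7}
Adding (3,4): both endpoints already in same component. Reachability from 5 unchanged.
After: nodes reachable from 5: {1,2,3,4,5,6,7}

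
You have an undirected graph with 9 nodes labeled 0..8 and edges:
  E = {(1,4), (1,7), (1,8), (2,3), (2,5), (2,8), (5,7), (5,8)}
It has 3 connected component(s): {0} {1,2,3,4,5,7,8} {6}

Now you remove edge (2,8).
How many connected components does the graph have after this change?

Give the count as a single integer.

Answer: 3

Derivation:
Initial component count: 3
Remove (2,8): not a bridge. Count unchanged: 3.
  After removal, components: {0} {1,2,3,4,5,7,8} {6}
New component count: 3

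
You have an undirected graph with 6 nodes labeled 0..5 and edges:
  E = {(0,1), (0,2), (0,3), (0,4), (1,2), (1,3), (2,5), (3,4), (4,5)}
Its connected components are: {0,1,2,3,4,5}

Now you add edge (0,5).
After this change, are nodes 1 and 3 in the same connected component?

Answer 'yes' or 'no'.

Answer: yes

Derivation:
Initial components: {0,1,2,3,4,5}
Adding edge (0,5): both already in same component {0,1,2,3,4,5}. No change.
New components: {0,1,2,3,4,5}
Are 1 and 3 in the same component? yes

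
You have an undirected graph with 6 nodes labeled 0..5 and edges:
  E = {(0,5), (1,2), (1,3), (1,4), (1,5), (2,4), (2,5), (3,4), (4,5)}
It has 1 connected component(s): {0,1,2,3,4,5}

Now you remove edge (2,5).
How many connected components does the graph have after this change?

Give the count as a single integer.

Answer: 1

Derivation:
Initial component count: 1
Remove (2,5): not a bridge. Count unchanged: 1.
  After removal, components: {0,1,2,3,4,5}
New component count: 1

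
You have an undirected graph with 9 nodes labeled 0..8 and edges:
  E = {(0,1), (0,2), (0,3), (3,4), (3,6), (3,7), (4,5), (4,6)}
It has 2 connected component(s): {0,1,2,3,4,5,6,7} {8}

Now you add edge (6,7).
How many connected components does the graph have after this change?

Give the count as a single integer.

Answer: 2

Derivation:
Initial component count: 2
Add (6,7): endpoints already in same component. Count unchanged: 2.
New component count: 2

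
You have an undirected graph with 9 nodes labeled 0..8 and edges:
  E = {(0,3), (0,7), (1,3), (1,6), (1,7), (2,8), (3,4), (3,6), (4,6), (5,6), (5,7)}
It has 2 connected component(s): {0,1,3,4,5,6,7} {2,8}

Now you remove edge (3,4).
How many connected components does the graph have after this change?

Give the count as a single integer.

Answer: 2

Derivation:
Initial component count: 2
Remove (3,4): not a bridge. Count unchanged: 2.
  After removal, components: {0,1,3,4,5,6,7} {2,8}
New component count: 2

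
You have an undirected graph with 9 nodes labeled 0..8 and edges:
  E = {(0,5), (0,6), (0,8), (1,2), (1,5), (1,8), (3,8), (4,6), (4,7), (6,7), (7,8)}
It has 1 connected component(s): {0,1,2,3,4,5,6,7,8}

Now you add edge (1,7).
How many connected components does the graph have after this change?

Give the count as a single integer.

Answer: 1

Derivation:
Initial component count: 1
Add (1,7): endpoints already in same component. Count unchanged: 1.
New component count: 1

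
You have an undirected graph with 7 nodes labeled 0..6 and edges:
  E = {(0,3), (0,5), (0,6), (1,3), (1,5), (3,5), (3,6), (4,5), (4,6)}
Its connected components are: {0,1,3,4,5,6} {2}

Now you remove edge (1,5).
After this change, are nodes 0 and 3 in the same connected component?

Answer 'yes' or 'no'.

Initial components: {0,1,3,4,5,6} {2}
Removing edge (1,5): not a bridge — component count unchanged at 2.
New components: {0,1,3,4,5,6} {2}
Are 0 and 3 in the same component? yes

Answer: yes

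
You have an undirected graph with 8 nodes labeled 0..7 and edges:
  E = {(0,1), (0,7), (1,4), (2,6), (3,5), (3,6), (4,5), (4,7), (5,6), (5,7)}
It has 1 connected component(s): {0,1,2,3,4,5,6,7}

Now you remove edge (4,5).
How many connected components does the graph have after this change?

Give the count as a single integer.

Answer: 1

Derivation:
Initial component count: 1
Remove (4,5): not a bridge. Count unchanged: 1.
  After removal, components: {0,1,2,3,4,5,6,7}
New component count: 1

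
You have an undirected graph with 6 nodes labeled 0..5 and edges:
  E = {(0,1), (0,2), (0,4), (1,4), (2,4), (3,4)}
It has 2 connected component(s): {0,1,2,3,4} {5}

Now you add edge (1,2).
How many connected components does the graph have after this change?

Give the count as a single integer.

Answer: 2

Derivation:
Initial component count: 2
Add (1,2): endpoints already in same component. Count unchanged: 2.
New component count: 2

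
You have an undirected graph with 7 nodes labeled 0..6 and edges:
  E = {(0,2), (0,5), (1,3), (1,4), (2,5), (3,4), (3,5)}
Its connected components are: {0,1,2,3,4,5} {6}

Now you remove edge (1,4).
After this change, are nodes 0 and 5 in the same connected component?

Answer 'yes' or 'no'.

Initial components: {0,1,2,3,4,5} {6}
Removing edge (1,4): not a bridge — component count unchanged at 2.
New components: {0,1,2,3,4,5} {6}
Are 0 and 5 in the same component? yes

Answer: yes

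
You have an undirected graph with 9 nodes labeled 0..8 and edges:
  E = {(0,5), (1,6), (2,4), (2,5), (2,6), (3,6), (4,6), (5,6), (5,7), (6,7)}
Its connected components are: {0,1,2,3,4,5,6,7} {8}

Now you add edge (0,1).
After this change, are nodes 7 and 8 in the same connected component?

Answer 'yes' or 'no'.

Initial components: {0,1,2,3,4,5,6,7} {8}
Adding edge (0,1): both already in same component {0,1,2,3,4,5,6,7}. No change.
New components: {0,1,2,3,4,5,6,7} {8}
Are 7 and 8 in the same component? no

Answer: no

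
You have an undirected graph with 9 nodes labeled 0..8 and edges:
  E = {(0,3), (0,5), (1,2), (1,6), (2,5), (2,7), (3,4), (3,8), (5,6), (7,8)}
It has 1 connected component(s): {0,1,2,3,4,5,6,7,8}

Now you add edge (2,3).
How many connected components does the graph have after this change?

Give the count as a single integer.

Initial component count: 1
Add (2,3): endpoints already in same component. Count unchanged: 1.
New component count: 1

Answer: 1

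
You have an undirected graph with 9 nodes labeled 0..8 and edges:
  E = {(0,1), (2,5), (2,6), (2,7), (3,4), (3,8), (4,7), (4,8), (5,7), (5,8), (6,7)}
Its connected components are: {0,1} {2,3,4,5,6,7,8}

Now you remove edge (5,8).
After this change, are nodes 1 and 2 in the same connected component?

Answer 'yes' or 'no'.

Answer: no

Derivation:
Initial components: {0,1} {2,3,4,5,6,7,8}
Removing edge (5,8): not a bridge — component count unchanged at 2.
New components: {0,1} {2,3,4,5,6,7,8}
Are 1 and 2 in the same component? no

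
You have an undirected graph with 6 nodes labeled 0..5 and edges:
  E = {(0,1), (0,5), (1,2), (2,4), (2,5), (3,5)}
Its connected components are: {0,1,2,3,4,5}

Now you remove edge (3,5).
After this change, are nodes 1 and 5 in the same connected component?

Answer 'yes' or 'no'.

Initial components: {0,1,2,3,4,5}
Removing edge (3,5): it was a bridge — component count 1 -> 2.
New components: {0,1,2,4,5} {3}
Are 1 and 5 in the same component? yes

Answer: yes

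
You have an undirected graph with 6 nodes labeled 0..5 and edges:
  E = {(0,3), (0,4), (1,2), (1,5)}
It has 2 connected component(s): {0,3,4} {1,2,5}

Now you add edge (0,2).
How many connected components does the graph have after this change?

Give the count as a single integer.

Initial component count: 2
Add (0,2): merges two components. Count decreases: 2 -> 1.
New component count: 1

Answer: 1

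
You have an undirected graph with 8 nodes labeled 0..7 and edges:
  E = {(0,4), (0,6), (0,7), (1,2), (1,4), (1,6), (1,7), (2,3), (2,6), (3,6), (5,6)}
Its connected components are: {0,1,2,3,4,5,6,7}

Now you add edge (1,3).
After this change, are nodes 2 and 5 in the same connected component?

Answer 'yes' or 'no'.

Answer: yes

Derivation:
Initial components: {0,1,2,3,4,5,6,7}
Adding edge (1,3): both already in same component {0,1,2,3,4,5,6,7}. No change.
New components: {0,1,2,3,4,5,6,7}
Are 2 and 5 in the same component? yes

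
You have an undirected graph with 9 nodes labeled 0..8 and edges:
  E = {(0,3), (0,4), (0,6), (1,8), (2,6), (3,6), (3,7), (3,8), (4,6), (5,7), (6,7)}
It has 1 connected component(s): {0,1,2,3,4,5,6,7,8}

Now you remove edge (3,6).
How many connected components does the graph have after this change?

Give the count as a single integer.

Answer: 1

Derivation:
Initial component count: 1
Remove (3,6): not a bridge. Count unchanged: 1.
  After removal, components: {0,1,2,3,4,5,6,7,8}
New component count: 1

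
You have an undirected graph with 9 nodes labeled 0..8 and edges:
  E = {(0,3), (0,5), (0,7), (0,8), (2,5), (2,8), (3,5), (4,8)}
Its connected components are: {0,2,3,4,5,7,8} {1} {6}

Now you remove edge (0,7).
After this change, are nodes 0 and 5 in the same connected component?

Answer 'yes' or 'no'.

Initial components: {0,2,3,4,5,7,8} {1} {6}
Removing edge (0,7): it was a bridge — component count 3 -> 4.
New components: {0,2,3,4,5,8} {1} {6} {7}
Are 0 and 5 in the same component? yes

Answer: yes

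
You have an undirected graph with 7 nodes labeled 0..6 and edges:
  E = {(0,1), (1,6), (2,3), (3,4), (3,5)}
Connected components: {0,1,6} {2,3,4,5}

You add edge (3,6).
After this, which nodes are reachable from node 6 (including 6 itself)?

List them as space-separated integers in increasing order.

Before: nodes reachable from 6: {0,1,6}
Adding (3,6): merges 6's component with another. Reachability grows.
After: nodes reachable from 6: {0,1,2,3,4,5,6}

Answer: 0 1 2 3 4 5 6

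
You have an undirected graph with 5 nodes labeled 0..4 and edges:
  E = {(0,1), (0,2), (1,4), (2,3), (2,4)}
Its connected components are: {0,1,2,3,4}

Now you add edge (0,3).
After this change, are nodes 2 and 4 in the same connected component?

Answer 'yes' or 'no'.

Initial components: {0,1,2,3,4}
Adding edge (0,3): both already in same component {0,1,2,3,4}. No change.
New components: {0,1,2,3,4}
Are 2 and 4 in the same component? yes

Answer: yes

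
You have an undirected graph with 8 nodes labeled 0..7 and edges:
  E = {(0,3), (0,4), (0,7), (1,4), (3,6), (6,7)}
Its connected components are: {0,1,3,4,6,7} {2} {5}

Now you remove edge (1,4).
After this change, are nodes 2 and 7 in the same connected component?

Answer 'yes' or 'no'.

Answer: no

Derivation:
Initial components: {0,1,3,4,6,7} {2} {5}
Removing edge (1,4): it was a bridge — component count 3 -> 4.
New components: {0,3,4,6,7} {1} {2} {5}
Are 2 and 7 in the same component? no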